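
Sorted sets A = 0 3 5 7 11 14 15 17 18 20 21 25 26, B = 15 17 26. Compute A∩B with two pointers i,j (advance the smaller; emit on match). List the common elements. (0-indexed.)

intersection = [15, 17, 26]

[i=0,j=0] 0<15 → i++
[i=1,j=0] 3<15 → i++
[i=2,j=0] 5<15 → i++
[i=3,j=0] 7<15 → i++
[i=4,j=0] 11<15 → i++
[i=5,j=0] 14<15 → i++
[i=6,j=0] 15==15 emit → i++,j++
[i=7,j=1] 17==17 emit → i++,j++
[i=8,j=2] 18<26 → i++
[i=9,j=2] 20<26 → i++
[i=10,j=2] 21<26 → i++
[i=11,j=2] 25<26 → i++
[i=12,j=2] 26==26 emit → i++,j++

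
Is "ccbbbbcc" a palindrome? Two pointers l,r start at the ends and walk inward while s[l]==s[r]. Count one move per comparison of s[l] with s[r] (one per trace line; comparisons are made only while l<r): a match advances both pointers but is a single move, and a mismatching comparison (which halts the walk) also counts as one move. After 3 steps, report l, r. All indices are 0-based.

l=0 r=7: 'c'=='c', l++,r--
l=1 r=6: 'c'=='c', l++,r--
l=2 r=5: 'b'=='b', l++,r--

l=3, r=4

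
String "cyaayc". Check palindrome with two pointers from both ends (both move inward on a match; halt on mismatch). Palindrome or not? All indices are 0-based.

palindrome

l=0 r=5: 'c'=='c', l++,r--
l=1 r=4: 'y'=='y', l++,r--
l=2 r=3: 'a'=='a', l++,r--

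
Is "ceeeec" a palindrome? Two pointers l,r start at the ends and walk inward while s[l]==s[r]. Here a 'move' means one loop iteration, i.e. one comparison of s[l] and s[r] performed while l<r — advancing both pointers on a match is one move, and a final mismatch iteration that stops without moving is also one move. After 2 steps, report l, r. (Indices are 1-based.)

[1,6] 'c'=='c' → l++,r--
[2,5] 'e'=='e' → l++,r--

l=3, r=4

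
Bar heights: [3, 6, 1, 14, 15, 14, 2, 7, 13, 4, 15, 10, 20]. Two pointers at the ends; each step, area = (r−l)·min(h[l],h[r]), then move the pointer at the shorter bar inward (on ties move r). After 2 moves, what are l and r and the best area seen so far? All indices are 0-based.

l=0 r=12: min(3,20)*12=36 best=36 *, l++
l=1 r=12: min(6,20)*11=66 best=66 *, l++

l=2, r=12, best area=66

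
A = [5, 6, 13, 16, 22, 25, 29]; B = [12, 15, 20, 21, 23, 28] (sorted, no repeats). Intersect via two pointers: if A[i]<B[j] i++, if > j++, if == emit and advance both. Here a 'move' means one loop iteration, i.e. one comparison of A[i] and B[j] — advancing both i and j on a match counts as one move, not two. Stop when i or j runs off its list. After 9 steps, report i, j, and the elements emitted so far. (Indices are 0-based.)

i=0 j=0: 5<12, i++
i=1 j=0: 6<12, i++
i=2 j=0: 13>12, j++
i=2 j=1: 13<15, i++
i=3 j=1: 16>15, j++
i=3 j=2: 16<20, i++
i=4 j=2: 22>20, j++
i=4 j=3: 22>21, j++
i=4 j=4: 22<23, i++

i=5, j=4, emitted=[]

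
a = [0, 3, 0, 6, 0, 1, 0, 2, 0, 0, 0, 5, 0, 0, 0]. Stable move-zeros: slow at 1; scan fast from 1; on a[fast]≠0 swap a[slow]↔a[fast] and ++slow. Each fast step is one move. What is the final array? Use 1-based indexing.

(s=1,f=1) a[fast]=0 → fast++
(s=1,f=2) a[fast]=3≠0 swap→a[1]=3 → slow++,fast++
(s=2,f=3) a[fast]=0 → fast++
(s=2,f=4) a[fast]=6≠0 swap→a[2]=6 → slow++,fast++
(s=3,f=5) a[fast]=0 → fast++
(s=3,f=6) a[fast]=1≠0 swap→a[3]=1 → slow++,fast++
(s=4,f=7) a[fast]=0 → fast++
(s=4,f=8) a[fast]=2≠0 swap→a[4]=2 → slow++,fast++
(s=5,f=9) a[fast]=0 → fast++
(s=5,f=10) a[fast]=0 → fast++
(s=5,f=11) a[fast]=0 → fast++
(s=5,f=12) a[fast]=5≠0 swap→a[5]=5 → slow++,fast++
(s=6,f=13) a[fast]=0 → fast++
(s=6,f=14) a[fast]=0 → fast++
(s=6,f=15) a[fast]=0 → fast++

[3, 6, 1, 2, 5, 0, 0, 0, 0, 0, 0, 0, 0, 0, 0]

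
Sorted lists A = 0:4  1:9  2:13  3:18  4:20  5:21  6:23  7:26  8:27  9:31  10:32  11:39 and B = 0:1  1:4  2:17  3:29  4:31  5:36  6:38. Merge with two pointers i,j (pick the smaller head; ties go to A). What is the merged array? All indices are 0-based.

i=0 j=0: A[i]=4>B[j]=1 take 1, j++
i=0 j=1: A[i]=4<=B[j]=4 take 4, i++
i=1 j=1: A[i]=9>B[j]=4 take 4, j++
i=1 j=2: A[i]=9<=B[j]=17 take 9, i++
i=2 j=2: A[i]=13<=B[j]=17 take 13, i++
i=3 j=2: A[i]=18>B[j]=17 take 17, j++
i=3 j=3: A[i]=18<=B[j]=29 take 18, i++
i=4 j=3: A[i]=20<=B[j]=29 take 20, i++
i=5 j=3: A[i]=21<=B[j]=29 take 21, i++
i=6 j=3: A[i]=23<=B[j]=29 take 23, i++
i=7 j=3: A[i]=26<=B[j]=29 take 26, i++
i=8 j=3: A[i]=27<=B[j]=29 take 27, i++
i=9 j=3: A[i]=31>B[j]=29 take 29, j++
i=9 j=4: A[i]=31<=B[j]=31 take 31, i++
i=10 j=4: A[i]=32>B[j]=31 take 31, j++
i=10 j=5: A[i]=32<=B[j]=36 take 32, i++
i=11 j=5: A[i]=39>B[j]=36 take 36, j++
i=11 j=6: A[i]=39>B[j]=38 take 38, j++
i=11 j=7: B done, take A[i]=39, i++

[1, 4, 4, 9, 13, 17, 18, 20, 21, 23, 26, 27, 29, 31, 31, 32, 36, 38, 39]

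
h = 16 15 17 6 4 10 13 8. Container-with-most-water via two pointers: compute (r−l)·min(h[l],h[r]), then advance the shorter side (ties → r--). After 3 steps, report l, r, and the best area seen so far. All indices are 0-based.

l=0 r=7: min(16,8)*7=56 best=56 *, r--
l=0 r=6: min(16,13)*6=78 best=78 *, r--
l=0 r=5: min(16,10)*5=50 best=78, r--

l=0, r=4, best area=78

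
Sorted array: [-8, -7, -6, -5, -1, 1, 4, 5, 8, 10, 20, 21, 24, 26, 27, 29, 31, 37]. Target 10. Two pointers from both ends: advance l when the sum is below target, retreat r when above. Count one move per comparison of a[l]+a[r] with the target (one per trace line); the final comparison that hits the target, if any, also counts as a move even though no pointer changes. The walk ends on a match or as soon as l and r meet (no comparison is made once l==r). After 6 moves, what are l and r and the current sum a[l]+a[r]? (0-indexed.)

[0,17] -8+37=29 >10 → r--
[0,16] -8+31=23 >10 → r--
[0,15] -8+29=21 >10 → r--
[0,14] -8+27=19 >10 → r--
[0,13] -8+26=18 >10 → r--
[0,12] -8+24=16 >10 → r--

l=0, r=11, sum=13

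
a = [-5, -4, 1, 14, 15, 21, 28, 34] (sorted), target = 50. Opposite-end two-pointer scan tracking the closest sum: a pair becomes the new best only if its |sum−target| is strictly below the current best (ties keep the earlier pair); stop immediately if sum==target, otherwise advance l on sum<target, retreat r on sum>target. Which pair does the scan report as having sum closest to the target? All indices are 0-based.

l=0 r=7: -5+34=29 d=21 *, l++
l=1 r=7: -4+34=30 d=20 *, l++
l=2 r=7: 1+34=35 d=15 *, l++
l=3 r=7: 14+34=48 d=2 *, l++
l=4 r=7: 15+34=49 d=1 *, l++
l=5 r=7: 21+34=55 d=5, r--
l=5 r=6: 21+28=49 d=1, l++

pair (15, 34) with sum 49 (|Δ|=1)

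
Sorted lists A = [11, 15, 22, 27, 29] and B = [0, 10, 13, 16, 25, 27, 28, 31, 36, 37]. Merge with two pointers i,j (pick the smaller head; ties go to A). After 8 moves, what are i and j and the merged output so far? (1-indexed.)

i=1 j=1: A[i]=11>B[j]=0 take 0, j++
i=1 j=2: A[i]=11>B[j]=10 take 10, j++
i=1 j=3: A[i]=11<=B[j]=13 take 11, i++
i=2 j=3: A[i]=15>B[j]=13 take 13, j++
i=2 j=4: A[i]=15<=B[j]=16 take 15, i++
i=3 j=4: A[i]=22>B[j]=16 take 16, j++
i=3 j=5: A[i]=22<=B[j]=25 take 22, i++
i=4 j=5: A[i]=27>B[j]=25 take 25, j++

i=4, j=6, merged so far=[0, 10, 11, 13, 15, 16, 22, 25]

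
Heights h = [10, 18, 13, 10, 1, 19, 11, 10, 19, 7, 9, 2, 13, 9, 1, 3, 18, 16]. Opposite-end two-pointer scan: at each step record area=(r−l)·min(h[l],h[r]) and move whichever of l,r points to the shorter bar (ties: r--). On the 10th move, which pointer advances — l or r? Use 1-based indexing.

l=1 r=18: min(10,16)*17=170 best=170 *, l++
l=2 r=18: min(18,16)*16=256 best=256 *, r--
l=2 r=17: min(18,18)*15=270 best=270 *, r--
l=2 r=16: min(18,3)*14=42 best=270, r--
l=2 r=15: min(18,1)*13=13 best=270, r--
l=2 r=14: min(18,9)*12=108 best=270, r--
l=2 r=13: min(18,13)*11=143 best=270, r--
l=2 r=12: min(18,2)*10=20 best=270, r--
l=2 r=11: min(18,9)*9=81 best=270, r--
l=2 r=10: min(18,7)*8=56 best=270, r--

r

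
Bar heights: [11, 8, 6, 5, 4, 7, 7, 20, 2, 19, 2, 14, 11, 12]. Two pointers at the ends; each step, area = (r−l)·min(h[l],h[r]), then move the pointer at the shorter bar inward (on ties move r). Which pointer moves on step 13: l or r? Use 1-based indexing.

r

[1,14] min(11,12)*13=143 best=143 * → l++
[2,14] min(8,12)*12=96 best=143 → l++
[3,14] min(6,12)*11=66 best=143 → l++
[4,14] min(5,12)*10=50 best=143 → l++
[5,14] min(4,12)*9=36 best=143 → l++
[6,14] min(7,12)*8=56 best=143 → l++
[7,14] min(7,12)*7=49 best=143 → l++
[8,14] min(20,12)*6=72 best=143 → r--
[8,13] min(20,11)*5=55 best=143 → r--
[8,12] min(20,14)*4=56 best=143 → r--
[8,11] min(20,2)*3=6 best=143 → r--
[8,10] min(20,19)*2=38 best=143 → r--
[8,9] min(20,2)*1=2 best=143 → r--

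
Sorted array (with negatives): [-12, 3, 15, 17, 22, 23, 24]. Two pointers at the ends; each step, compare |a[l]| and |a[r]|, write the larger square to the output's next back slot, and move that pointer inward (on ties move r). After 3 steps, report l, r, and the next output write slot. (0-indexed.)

l=0, r=3, next write slot=3

l=0 r=6: |-12|<=|24| out[6]=576, r--
l=0 r=5: |-12|<=|23| out[5]=529, r--
l=0 r=4: |-12|<=|22| out[4]=484, r--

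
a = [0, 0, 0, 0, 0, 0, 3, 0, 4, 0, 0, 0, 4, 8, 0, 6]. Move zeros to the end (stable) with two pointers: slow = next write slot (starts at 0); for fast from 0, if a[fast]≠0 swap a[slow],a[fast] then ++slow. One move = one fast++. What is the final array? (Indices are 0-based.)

slow=0 fast=0: a[fast]=0, fast++
slow=0 fast=1: a[fast]=0, fast++
slow=0 fast=2: a[fast]=0, fast++
slow=0 fast=3: a[fast]=0, fast++
slow=0 fast=4: a[fast]=0, fast++
slow=0 fast=5: a[fast]=0, fast++
slow=0 fast=6: a[fast]=3≠0 swap→a[0]=3, slow++,fast++
slow=1 fast=7: a[fast]=0, fast++
slow=1 fast=8: a[fast]=4≠0 swap→a[1]=4, slow++,fast++
slow=2 fast=9: a[fast]=0, fast++
slow=2 fast=10: a[fast]=0, fast++
slow=2 fast=11: a[fast]=0, fast++
slow=2 fast=12: a[fast]=4≠0 swap→a[2]=4, slow++,fast++
slow=3 fast=13: a[fast]=8≠0 swap→a[3]=8, slow++,fast++
slow=4 fast=14: a[fast]=0, fast++
slow=4 fast=15: a[fast]=6≠0 swap→a[4]=6, slow++,fast++

[3, 4, 4, 8, 6, 0, 0, 0, 0, 0, 0, 0, 0, 0, 0, 0]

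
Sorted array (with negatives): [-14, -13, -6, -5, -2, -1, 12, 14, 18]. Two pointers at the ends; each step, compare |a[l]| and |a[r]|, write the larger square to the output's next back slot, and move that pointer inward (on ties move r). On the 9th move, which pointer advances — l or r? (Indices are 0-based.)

l=0 r=8: |-14|<=|18| out[8]=324, r--
l=0 r=7: |-14|<=|14| out[7]=196, r--
l=0 r=6: |-14|>|12| out[6]=196, l++
l=1 r=6: |-13|>|12| out[5]=169, l++
l=2 r=6: |-6|<=|12| out[4]=144, r--
l=2 r=5: |-6|>|-1| out[3]=36, l++
l=3 r=5: |-5|>|-1| out[2]=25, l++
l=4 r=5: |-2|>|-1| out[1]=4, l++
l=5 r=5: |-1|<=|-1| out[0]=1, r--

r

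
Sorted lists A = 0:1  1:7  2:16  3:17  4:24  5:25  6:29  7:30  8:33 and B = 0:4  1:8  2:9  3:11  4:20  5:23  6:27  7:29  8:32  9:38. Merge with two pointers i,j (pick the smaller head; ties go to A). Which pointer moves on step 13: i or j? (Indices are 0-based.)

i=0 j=0: A[i]=1<=B[j]=4 take 1, i++
i=1 j=0: A[i]=7>B[j]=4 take 4, j++
i=1 j=1: A[i]=7<=B[j]=8 take 7, i++
i=2 j=1: A[i]=16>B[j]=8 take 8, j++
i=2 j=2: A[i]=16>B[j]=9 take 9, j++
i=2 j=3: A[i]=16>B[j]=11 take 11, j++
i=2 j=4: A[i]=16<=B[j]=20 take 16, i++
i=3 j=4: A[i]=17<=B[j]=20 take 17, i++
i=4 j=4: A[i]=24>B[j]=20 take 20, j++
i=4 j=5: A[i]=24>B[j]=23 take 23, j++
i=4 j=6: A[i]=24<=B[j]=27 take 24, i++
i=5 j=6: A[i]=25<=B[j]=27 take 25, i++
i=6 j=6: A[i]=29>B[j]=27 take 27, j++

j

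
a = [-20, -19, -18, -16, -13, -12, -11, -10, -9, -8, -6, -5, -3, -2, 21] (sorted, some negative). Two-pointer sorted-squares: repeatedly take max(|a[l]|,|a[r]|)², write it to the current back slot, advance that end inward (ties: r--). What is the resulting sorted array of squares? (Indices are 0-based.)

[4, 9, 25, 36, 64, 81, 100, 121, 144, 169, 256, 324, 361, 400, 441]

l=0 r=14: |-20|<=|21| out[14]=441, r--
l=0 r=13: |-20|>|-2| out[13]=400, l++
l=1 r=13: |-19|>|-2| out[12]=361, l++
l=2 r=13: |-18|>|-2| out[11]=324, l++
l=3 r=13: |-16|>|-2| out[10]=256, l++
l=4 r=13: |-13|>|-2| out[9]=169, l++
l=5 r=13: |-12|>|-2| out[8]=144, l++
l=6 r=13: |-11|>|-2| out[7]=121, l++
l=7 r=13: |-10|>|-2| out[6]=100, l++
l=8 r=13: |-9|>|-2| out[5]=81, l++
l=9 r=13: |-8|>|-2| out[4]=64, l++
l=10 r=13: |-6|>|-2| out[3]=36, l++
l=11 r=13: |-5|>|-2| out[2]=25, l++
l=12 r=13: |-3|>|-2| out[1]=9, l++
l=13 r=13: |-2|<=|-2| out[0]=4, r--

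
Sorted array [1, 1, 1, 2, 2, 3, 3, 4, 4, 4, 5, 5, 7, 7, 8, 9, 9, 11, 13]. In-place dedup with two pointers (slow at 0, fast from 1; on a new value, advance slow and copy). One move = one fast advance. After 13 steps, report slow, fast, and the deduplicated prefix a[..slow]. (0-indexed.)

(s=0,f=1) a[fast]=1=a[slow] dup → fast++
(s=0,f=2) a[fast]=1=a[slow] dup → fast++
(s=0,f=3) a[fast]=2≠a[slow]=1 write a[1]=2 → slow++,fast++
(s=1,f=4) a[fast]=2=a[slow] dup → fast++
(s=1,f=5) a[fast]=3≠a[slow]=2 write a[2]=3 → slow++,fast++
(s=2,f=6) a[fast]=3=a[slow] dup → fast++
(s=2,f=7) a[fast]=4≠a[slow]=3 write a[3]=4 → slow++,fast++
(s=3,f=8) a[fast]=4=a[slow] dup → fast++
(s=3,f=9) a[fast]=4=a[slow] dup → fast++
(s=3,f=10) a[fast]=5≠a[slow]=4 write a[4]=5 → slow++,fast++
(s=4,f=11) a[fast]=5=a[slow] dup → fast++
(s=4,f=12) a[fast]=7≠a[slow]=5 write a[5]=7 → slow++,fast++
(s=5,f=13) a[fast]=7=a[slow] dup → fast++

slow=5, fast=14, prefix=[1, 2, 3, 4, 5, 7]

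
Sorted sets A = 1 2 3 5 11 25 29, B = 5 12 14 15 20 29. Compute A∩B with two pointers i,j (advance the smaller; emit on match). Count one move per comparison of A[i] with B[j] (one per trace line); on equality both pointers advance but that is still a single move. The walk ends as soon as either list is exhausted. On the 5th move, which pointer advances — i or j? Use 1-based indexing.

i

i=1 j=1: 1<5, i++
i=2 j=1: 2<5, i++
i=3 j=1: 3<5, i++
i=4 j=1: 5==5 emit, i++,j++
i=5 j=2: 11<12, i++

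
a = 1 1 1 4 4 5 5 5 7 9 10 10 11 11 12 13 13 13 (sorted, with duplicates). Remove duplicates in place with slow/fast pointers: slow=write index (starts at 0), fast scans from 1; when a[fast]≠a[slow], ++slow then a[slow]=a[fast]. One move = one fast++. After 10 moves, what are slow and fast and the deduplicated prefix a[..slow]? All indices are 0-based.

slow=5, fast=11, prefix=[1, 4, 5, 7, 9, 10]

slow=0 fast=1: a[fast]=1=a[slow] dup, fast++
slow=0 fast=2: a[fast]=1=a[slow] dup, fast++
slow=0 fast=3: a[fast]=4≠a[slow]=1 write a[1]=4, slow++,fast++
slow=1 fast=4: a[fast]=4=a[slow] dup, fast++
slow=1 fast=5: a[fast]=5≠a[slow]=4 write a[2]=5, slow++,fast++
slow=2 fast=6: a[fast]=5=a[slow] dup, fast++
slow=2 fast=7: a[fast]=5=a[slow] dup, fast++
slow=2 fast=8: a[fast]=7≠a[slow]=5 write a[3]=7, slow++,fast++
slow=3 fast=9: a[fast]=9≠a[slow]=7 write a[4]=9, slow++,fast++
slow=4 fast=10: a[fast]=10≠a[slow]=9 write a[5]=10, slow++,fast++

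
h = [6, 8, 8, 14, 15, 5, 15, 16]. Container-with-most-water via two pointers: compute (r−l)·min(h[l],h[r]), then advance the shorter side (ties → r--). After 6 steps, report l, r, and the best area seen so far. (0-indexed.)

l=6, r=7, best area=56

l=0 r=7: min(6,16)*7=42 best=42 *, l++
l=1 r=7: min(8,16)*6=48 best=48 *, l++
l=2 r=7: min(8,16)*5=40 best=48, l++
l=3 r=7: min(14,16)*4=56 best=56 *, l++
l=4 r=7: min(15,16)*3=45 best=56, l++
l=5 r=7: min(5,16)*2=10 best=56, l++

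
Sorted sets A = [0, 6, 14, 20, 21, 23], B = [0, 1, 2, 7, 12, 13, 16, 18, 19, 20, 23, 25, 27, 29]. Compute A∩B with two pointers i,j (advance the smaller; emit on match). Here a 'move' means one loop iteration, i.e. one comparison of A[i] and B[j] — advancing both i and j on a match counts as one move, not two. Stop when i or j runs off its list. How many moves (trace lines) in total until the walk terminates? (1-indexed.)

14 moves

[i=1,j=1] 0==0 emit → i++,j++
[i=2,j=2] 6>1 → j++
[i=2,j=3] 6>2 → j++
[i=2,j=4] 6<7 → i++
[i=3,j=4] 14>7 → j++
[i=3,j=5] 14>12 → j++
[i=3,j=6] 14>13 → j++
[i=3,j=7] 14<16 → i++
[i=4,j=7] 20>16 → j++
[i=4,j=8] 20>18 → j++
[i=4,j=9] 20>19 → j++
[i=4,j=10] 20==20 emit → i++,j++
[i=5,j=11] 21<23 → i++
[i=6,j=11] 23==23 emit → i++,j++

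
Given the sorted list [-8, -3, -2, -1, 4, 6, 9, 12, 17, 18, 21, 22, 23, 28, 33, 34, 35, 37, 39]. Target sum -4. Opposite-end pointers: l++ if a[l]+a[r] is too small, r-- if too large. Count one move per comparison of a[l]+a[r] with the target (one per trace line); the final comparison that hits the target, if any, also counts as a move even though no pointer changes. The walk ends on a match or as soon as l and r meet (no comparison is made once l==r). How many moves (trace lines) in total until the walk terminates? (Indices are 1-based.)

15 moves

l=1 r=19: -8+39=31 >-4, r--
l=1 r=18: -8+37=29 >-4, r--
l=1 r=17: -8+35=27 >-4, r--
l=1 r=16: -8+34=26 >-4, r--
l=1 r=15: -8+33=25 >-4, r--
l=1 r=14: -8+28=20 >-4, r--
l=1 r=13: -8+23=15 >-4, r--
l=1 r=12: -8+22=14 >-4, r--
l=1 r=11: -8+21=13 >-4, r--
l=1 r=10: -8+18=10 >-4, r--
l=1 r=9: -8+17=9 >-4, r--
l=1 r=8: -8+12=4 >-4, r--
l=1 r=7: -8+9=1 >-4, r--
l=1 r=6: -8+6=-2 >-4, r--
l=1 r=5: -8+4=-4, found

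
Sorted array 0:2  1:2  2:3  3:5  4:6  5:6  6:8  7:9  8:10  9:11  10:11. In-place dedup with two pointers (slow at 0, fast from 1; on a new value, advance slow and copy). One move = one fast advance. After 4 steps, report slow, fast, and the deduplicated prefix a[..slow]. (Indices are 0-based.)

slow=3, fast=5, prefix=[2, 3, 5, 6]

slow=0 fast=1: a[fast]=2=a[slow] dup, fast++
slow=0 fast=2: a[fast]=3≠a[slow]=2 write a[1]=3, slow++,fast++
slow=1 fast=3: a[fast]=5≠a[slow]=3 write a[2]=5, slow++,fast++
slow=2 fast=4: a[fast]=6≠a[slow]=5 write a[3]=6, slow++,fast++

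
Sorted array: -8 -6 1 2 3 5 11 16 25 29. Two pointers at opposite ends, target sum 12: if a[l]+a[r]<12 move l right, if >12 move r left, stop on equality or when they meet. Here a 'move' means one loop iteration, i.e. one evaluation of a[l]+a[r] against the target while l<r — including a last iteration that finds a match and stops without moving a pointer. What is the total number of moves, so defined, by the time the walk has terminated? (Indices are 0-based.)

l=0 r=9: -8+29=21 >12, r--
l=0 r=8: -8+25=17 >12, r--
l=0 r=7: -8+16=8 <12, l++
l=1 r=7: -6+16=10 <12, l++
l=2 r=7: 1+16=17 >12, r--
l=2 r=6: 1+11=12, found

6 moves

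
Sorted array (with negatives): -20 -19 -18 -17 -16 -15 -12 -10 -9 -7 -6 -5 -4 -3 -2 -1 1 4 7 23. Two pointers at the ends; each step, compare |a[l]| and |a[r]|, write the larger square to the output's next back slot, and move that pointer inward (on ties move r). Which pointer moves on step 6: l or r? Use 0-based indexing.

l=0 r=19: |-20|<=|23| out[19]=529, r--
l=0 r=18: |-20|>|7| out[18]=400, l++
l=1 r=18: |-19|>|7| out[17]=361, l++
l=2 r=18: |-18|>|7| out[16]=324, l++
l=3 r=18: |-17|>|7| out[15]=289, l++
l=4 r=18: |-16|>|7| out[14]=256, l++

l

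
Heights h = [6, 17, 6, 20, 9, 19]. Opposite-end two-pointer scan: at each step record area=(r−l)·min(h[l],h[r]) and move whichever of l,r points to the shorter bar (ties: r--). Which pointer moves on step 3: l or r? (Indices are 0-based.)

l=0 r=5: min(6,19)*5=30 best=30 *, l++
l=1 r=5: min(17,19)*4=68 best=68 *, l++
l=2 r=5: min(6,19)*3=18 best=68, l++

l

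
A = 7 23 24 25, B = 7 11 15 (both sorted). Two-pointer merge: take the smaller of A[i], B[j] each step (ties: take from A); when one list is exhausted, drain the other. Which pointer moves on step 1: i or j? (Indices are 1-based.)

i

i=1 j=1: A[i]=7<=B[j]=7 take 7, i++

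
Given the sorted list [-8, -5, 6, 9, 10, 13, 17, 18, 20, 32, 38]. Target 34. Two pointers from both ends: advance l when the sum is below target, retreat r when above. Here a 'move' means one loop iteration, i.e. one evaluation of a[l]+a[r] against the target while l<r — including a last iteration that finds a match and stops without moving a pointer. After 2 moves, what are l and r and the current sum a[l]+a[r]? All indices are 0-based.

l=0 r=10: -8+38=30 <34, l++
l=1 r=10: -5+38=33 <34, l++

l=2, r=10, sum=44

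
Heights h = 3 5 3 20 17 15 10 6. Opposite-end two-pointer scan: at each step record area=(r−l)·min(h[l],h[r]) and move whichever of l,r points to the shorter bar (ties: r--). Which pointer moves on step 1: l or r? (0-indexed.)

[0,7] min(3,6)*7=21 best=21 * → l++

l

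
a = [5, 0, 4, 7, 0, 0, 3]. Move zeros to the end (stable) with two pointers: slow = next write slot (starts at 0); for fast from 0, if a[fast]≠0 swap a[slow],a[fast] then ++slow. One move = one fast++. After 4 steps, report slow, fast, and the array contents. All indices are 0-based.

slow=3, fast=4, a=[5, 4, 7, 0, 0, 0, 3]

slow=0 fast=0: a[fast]=5≠0 swap→a[0]=5, slow++,fast++
slow=1 fast=1: a[fast]=0, fast++
slow=1 fast=2: a[fast]=4≠0 swap→a[1]=4, slow++,fast++
slow=2 fast=3: a[fast]=7≠0 swap→a[2]=7, slow++,fast++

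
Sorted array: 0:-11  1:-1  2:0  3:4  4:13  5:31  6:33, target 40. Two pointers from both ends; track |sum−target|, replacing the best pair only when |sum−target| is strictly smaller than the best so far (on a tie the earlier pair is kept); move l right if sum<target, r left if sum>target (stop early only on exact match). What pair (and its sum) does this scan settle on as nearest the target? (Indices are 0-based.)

[0,6] -11+33=22 d=18 * → l++
[1,6] -1+33=32 d=8 * → l++
[2,6] 0+33=33 d=7 * → l++
[3,6] 4+33=37 d=3 * → l++
[4,6] 13+33=46 d=6 → r--
[4,5] 13+31=44 d=4 → r--

pair (4, 33) with sum 37 (|Δ|=3)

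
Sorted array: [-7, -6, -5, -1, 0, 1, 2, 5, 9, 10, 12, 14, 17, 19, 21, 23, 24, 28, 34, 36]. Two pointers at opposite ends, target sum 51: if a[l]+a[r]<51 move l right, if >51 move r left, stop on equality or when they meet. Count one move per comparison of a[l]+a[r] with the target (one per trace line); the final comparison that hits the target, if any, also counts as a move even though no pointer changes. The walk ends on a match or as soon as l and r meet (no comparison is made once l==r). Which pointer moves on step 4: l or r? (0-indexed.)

l

l=0 r=19: -7+36=29 <51, l++
l=1 r=19: -6+36=30 <51, l++
l=2 r=19: -5+36=31 <51, l++
l=3 r=19: -1+36=35 <51, l++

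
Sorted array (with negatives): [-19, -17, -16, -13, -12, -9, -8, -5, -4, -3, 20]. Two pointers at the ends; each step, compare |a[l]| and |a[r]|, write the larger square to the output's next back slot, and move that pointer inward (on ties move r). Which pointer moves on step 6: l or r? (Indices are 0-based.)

l=0 r=10: |-19|<=|20| out[10]=400, r--
l=0 r=9: |-19|>|-3| out[9]=361, l++
l=1 r=9: |-17|>|-3| out[8]=289, l++
l=2 r=9: |-16|>|-3| out[7]=256, l++
l=3 r=9: |-13|>|-3| out[6]=169, l++
l=4 r=9: |-12|>|-3| out[5]=144, l++

l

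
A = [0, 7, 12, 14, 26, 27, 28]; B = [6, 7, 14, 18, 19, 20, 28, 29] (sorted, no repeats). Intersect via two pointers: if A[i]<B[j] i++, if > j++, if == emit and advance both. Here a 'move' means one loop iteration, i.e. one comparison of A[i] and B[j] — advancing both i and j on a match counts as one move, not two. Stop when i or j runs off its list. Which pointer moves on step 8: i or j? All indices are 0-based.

i=0 j=0: 0<6, i++
i=1 j=0: 7>6, j++
i=1 j=1: 7==7 emit, i++,j++
i=2 j=2: 12<14, i++
i=3 j=2: 14==14 emit, i++,j++
i=4 j=3: 26>18, j++
i=4 j=4: 26>19, j++
i=4 j=5: 26>20, j++

j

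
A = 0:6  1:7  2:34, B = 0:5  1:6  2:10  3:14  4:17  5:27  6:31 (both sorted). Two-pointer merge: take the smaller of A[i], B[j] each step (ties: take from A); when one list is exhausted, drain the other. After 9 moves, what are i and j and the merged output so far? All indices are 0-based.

i=0 j=0: A[i]=6>B[j]=5 take 5, j++
i=0 j=1: A[i]=6<=B[j]=6 take 6, i++
i=1 j=1: A[i]=7>B[j]=6 take 6, j++
i=1 j=2: A[i]=7<=B[j]=10 take 7, i++
i=2 j=2: A[i]=34>B[j]=10 take 10, j++
i=2 j=3: A[i]=34>B[j]=14 take 14, j++
i=2 j=4: A[i]=34>B[j]=17 take 17, j++
i=2 j=5: A[i]=34>B[j]=27 take 27, j++
i=2 j=6: A[i]=34>B[j]=31 take 31, j++

i=2, j=7, merged so far=[5, 6, 6, 7, 10, 14, 17, 27, 31]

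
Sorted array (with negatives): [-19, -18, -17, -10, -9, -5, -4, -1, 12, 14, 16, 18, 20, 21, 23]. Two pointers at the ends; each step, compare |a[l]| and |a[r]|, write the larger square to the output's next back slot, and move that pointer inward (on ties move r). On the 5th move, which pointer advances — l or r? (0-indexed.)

r

[0,14] |-19|<=|23| out[14]=529 → r--
[0,13] |-19|<=|21| out[13]=441 → r--
[0,12] |-19|<=|20| out[12]=400 → r--
[0,11] |-19|>|18| out[11]=361 → l++
[1,11] |-18|<=|18| out[10]=324 → r--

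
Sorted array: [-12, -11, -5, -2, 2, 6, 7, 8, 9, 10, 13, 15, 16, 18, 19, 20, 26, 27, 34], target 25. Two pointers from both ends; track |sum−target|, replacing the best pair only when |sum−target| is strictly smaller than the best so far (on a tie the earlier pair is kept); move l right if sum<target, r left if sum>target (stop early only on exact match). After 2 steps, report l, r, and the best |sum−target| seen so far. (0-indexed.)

[0,18] -12+34=22 d=3 * → l++
[1,18] -11+34=23 d=2 * → l++

l=2, r=18, best |Δ|=2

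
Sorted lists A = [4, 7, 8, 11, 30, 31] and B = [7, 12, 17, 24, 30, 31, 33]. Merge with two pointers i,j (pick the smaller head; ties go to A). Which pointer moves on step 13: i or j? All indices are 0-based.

i=0 j=0: A[i]=4<=B[j]=7 take 4, i++
i=1 j=0: A[i]=7<=B[j]=7 take 7, i++
i=2 j=0: A[i]=8>B[j]=7 take 7, j++
i=2 j=1: A[i]=8<=B[j]=12 take 8, i++
i=3 j=1: A[i]=11<=B[j]=12 take 11, i++
i=4 j=1: A[i]=30>B[j]=12 take 12, j++
i=4 j=2: A[i]=30>B[j]=17 take 17, j++
i=4 j=3: A[i]=30>B[j]=24 take 24, j++
i=4 j=4: A[i]=30<=B[j]=30 take 30, i++
i=5 j=4: A[i]=31>B[j]=30 take 30, j++
i=5 j=5: A[i]=31<=B[j]=31 take 31, i++
i=6 j=5: A done, take B[j]=31, j++
i=6 j=6: A done, take B[j]=33, j++

j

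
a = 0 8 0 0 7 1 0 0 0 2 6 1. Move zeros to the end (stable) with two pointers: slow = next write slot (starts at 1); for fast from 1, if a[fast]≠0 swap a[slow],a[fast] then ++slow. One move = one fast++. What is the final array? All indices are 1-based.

[8, 7, 1, 2, 6, 1, 0, 0, 0, 0, 0, 0]

(s=1,f=1) a[fast]=0 → fast++
(s=1,f=2) a[fast]=8≠0 swap→a[1]=8 → slow++,fast++
(s=2,f=3) a[fast]=0 → fast++
(s=2,f=4) a[fast]=0 → fast++
(s=2,f=5) a[fast]=7≠0 swap→a[2]=7 → slow++,fast++
(s=3,f=6) a[fast]=1≠0 swap→a[3]=1 → slow++,fast++
(s=4,f=7) a[fast]=0 → fast++
(s=4,f=8) a[fast]=0 → fast++
(s=4,f=9) a[fast]=0 → fast++
(s=4,f=10) a[fast]=2≠0 swap→a[4]=2 → slow++,fast++
(s=5,f=11) a[fast]=6≠0 swap→a[5]=6 → slow++,fast++
(s=6,f=12) a[fast]=1≠0 swap→a[6]=1 → slow++,fast++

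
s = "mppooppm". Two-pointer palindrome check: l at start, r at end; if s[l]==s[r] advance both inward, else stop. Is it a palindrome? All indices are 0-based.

[0,7] 'm'=='m' → l++,r--
[1,6] 'p'=='p' → l++,r--
[2,5] 'p'=='p' → l++,r--
[3,4] 'o'=='o' → l++,r--

palindrome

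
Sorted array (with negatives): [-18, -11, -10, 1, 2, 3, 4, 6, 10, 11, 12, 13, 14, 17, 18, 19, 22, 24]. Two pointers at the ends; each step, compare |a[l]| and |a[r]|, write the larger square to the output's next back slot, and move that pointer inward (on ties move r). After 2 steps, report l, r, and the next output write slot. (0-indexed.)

[0,17] |-18|<=|24| out[17]=576 → r--
[0,16] |-18|<=|22| out[16]=484 → r--

l=0, r=15, next write slot=15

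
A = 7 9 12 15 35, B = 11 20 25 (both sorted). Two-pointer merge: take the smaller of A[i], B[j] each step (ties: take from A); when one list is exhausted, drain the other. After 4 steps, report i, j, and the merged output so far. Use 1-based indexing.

i=4, j=2, merged so far=[7, 9, 11, 12]

i=1 j=1: A[i]=7<=B[j]=11 take 7, i++
i=2 j=1: A[i]=9<=B[j]=11 take 9, i++
i=3 j=1: A[i]=12>B[j]=11 take 11, j++
i=3 j=2: A[i]=12<=B[j]=20 take 12, i++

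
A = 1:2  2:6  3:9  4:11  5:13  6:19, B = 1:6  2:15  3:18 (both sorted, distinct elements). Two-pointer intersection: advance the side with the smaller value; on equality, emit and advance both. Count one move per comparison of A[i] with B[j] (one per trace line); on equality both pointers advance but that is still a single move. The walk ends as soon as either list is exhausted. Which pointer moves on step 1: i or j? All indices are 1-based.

i

i=1 j=1: 2<6, i++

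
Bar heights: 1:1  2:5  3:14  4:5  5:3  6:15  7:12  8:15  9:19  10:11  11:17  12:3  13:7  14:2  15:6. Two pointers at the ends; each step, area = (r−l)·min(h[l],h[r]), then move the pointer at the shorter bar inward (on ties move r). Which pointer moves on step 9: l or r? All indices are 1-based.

[1,15] min(1,6)*14=14 best=14 * → l++
[2,15] min(5,6)*13=65 best=65 * → l++
[3,15] min(14,6)*12=72 best=72 * → r--
[3,14] min(14,2)*11=22 best=72 → r--
[3,13] min(14,7)*10=70 best=72 → r--
[3,12] min(14,3)*9=27 best=72 → r--
[3,11] min(14,17)*8=112 best=112 * → l++
[4,11] min(5,17)*7=35 best=112 → l++
[5,11] min(3,17)*6=18 best=112 → l++

l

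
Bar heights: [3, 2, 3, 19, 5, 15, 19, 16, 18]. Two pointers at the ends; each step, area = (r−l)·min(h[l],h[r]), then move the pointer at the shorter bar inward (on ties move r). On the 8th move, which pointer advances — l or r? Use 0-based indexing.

r

l=0 r=8: min(3,18)*8=24 best=24 *, l++
l=1 r=8: min(2,18)*7=14 best=24, l++
l=2 r=8: min(3,18)*6=18 best=24, l++
l=3 r=8: min(19,18)*5=90 best=90 *, r--
l=3 r=7: min(19,16)*4=64 best=90, r--
l=3 r=6: min(19,19)*3=57 best=90, r--
l=3 r=5: min(19,15)*2=30 best=90, r--
l=3 r=4: min(19,5)*1=5 best=90, r--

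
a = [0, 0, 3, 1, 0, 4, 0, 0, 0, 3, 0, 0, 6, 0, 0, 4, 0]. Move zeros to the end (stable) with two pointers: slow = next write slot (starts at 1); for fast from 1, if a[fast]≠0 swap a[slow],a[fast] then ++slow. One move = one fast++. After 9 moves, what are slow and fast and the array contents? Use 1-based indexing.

slow=4, fast=10, a=[3, 1, 4, 0, 0, 0, 0, 0, 0, 3, 0, 0, 6, 0, 0, 4, 0]

slow=1 fast=1: a[fast]=0, fast++
slow=1 fast=2: a[fast]=0, fast++
slow=1 fast=3: a[fast]=3≠0 swap→a[1]=3, slow++,fast++
slow=2 fast=4: a[fast]=1≠0 swap→a[2]=1, slow++,fast++
slow=3 fast=5: a[fast]=0, fast++
slow=3 fast=6: a[fast]=4≠0 swap→a[3]=4, slow++,fast++
slow=4 fast=7: a[fast]=0, fast++
slow=4 fast=8: a[fast]=0, fast++
slow=4 fast=9: a[fast]=0, fast++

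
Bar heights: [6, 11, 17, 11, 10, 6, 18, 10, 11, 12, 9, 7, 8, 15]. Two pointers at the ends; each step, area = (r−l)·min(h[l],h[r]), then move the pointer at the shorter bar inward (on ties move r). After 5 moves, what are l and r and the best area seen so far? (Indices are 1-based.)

l=3, r=11, best area=165

[1,14] min(6,15)*13=78 best=78 * → l++
[2,14] min(11,15)*12=132 best=132 * → l++
[3,14] min(17,15)*11=165 best=165 * → r--
[3,13] min(17,8)*10=80 best=165 → r--
[3,12] min(17,7)*9=63 best=165 → r--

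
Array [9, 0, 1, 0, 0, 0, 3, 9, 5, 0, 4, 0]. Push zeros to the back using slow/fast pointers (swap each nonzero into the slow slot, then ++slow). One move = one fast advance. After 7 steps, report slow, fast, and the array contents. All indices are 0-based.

(s=0,f=0) a[fast]=9≠0 swap→a[0]=9 → slow++,fast++
(s=1,f=1) a[fast]=0 → fast++
(s=1,f=2) a[fast]=1≠0 swap→a[1]=1 → slow++,fast++
(s=2,f=3) a[fast]=0 → fast++
(s=2,f=4) a[fast]=0 → fast++
(s=2,f=5) a[fast]=0 → fast++
(s=2,f=6) a[fast]=3≠0 swap→a[2]=3 → slow++,fast++

slow=3, fast=7, a=[9, 1, 3, 0, 0, 0, 0, 9, 5, 0, 4, 0]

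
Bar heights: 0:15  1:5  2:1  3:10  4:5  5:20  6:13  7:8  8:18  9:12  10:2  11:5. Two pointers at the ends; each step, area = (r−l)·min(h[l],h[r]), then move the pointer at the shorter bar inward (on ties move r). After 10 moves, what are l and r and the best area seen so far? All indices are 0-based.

l=5, r=6, best area=120

[0,11] min(15,5)*11=55 best=55 * → r--
[0,10] min(15,2)*10=20 best=55 → r--
[0,9] min(15,12)*9=108 best=108 * → r--
[0,8] min(15,18)*8=120 best=120 * → l++
[1,8] min(5,18)*7=35 best=120 → l++
[2,8] min(1,18)*6=6 best=120 → l++
[3,8] min(10,18)*5=50 best=120 → l++
[4,8] min(5,18)*4=20 best=120 → l++
[5,8] min(20,18)*3=54 best=120 → r--
[5,7] min(20,8)*2=16 best=120 → r--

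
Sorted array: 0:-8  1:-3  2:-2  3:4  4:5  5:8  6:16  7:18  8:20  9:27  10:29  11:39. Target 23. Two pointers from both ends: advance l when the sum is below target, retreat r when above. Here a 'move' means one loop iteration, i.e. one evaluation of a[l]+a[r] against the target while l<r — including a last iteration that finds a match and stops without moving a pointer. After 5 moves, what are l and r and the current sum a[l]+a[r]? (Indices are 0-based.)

l=0 r=11: -8+39=31 >23, r--
l=0 r=10: -8+29=21 <23, l++
l=1 r=10: -3+29=26 >23, r--
l=1 r=9: -3+27=24 >23, r--
l=1 r=8: -3+20=17 <23, l++

l=2, r=8, sum=18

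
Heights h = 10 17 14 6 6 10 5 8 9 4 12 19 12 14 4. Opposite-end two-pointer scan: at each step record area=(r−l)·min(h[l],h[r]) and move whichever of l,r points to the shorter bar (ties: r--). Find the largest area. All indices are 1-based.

max area = 170

l=1 r=15: min(10,4)*14=56 best=56 *, r--
l=1 r=14: min(10,14)*13=130 best=130 *, l++
l=2 r=14: min(17,14)*12=168 best=168 *, r--
l=2 r=13: min(17,12)*11=132 best=168, r--
l=2 r=12: min(17,19)*10=170 best=170 *, l++
l=3 r=12: min(14,19)*9=126 best=170, l++
l=4 r=12: min(6,19)*8=48 best=170, l++
l=5 r=12: min(6,19)*7=42 best=170, l++
l=6 r=12: min(10,19)*6=60 best=170, l++
l=7 r=12: min(5,19)*5=25 best=170, l++
l=8 r=12: min(8,19)*4=32 best=170, l++
l=9 r=12: min(9,19)*3=27 best=170, l++
l=10 r=12: min(4,19)*2=8 best=170, l++
l=11 r=12: min(12,19)*1=12 best=170, l++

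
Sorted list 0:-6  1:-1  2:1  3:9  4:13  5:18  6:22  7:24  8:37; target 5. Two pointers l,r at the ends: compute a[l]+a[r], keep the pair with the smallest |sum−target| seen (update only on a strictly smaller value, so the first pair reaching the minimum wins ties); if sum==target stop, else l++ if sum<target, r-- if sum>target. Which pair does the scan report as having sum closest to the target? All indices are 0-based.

pair (-6, 13) with sum 7 (|Δ|=2)

[0,8] -6+37=31 d=26 * → r--
[0,7] -6+24=18 d=13 * → r--
[0,6] -6+22=16 d=11 * → r--
[0,5] -6+18=12 d=7 * → r--
[0,4] -6+13=7 d=2 * → r--
[0,3] -6+9=3 d=2 → l++
[1,3] -1+9=8 d=3 → r--
[1,2] -1+1=0 d=5 → l++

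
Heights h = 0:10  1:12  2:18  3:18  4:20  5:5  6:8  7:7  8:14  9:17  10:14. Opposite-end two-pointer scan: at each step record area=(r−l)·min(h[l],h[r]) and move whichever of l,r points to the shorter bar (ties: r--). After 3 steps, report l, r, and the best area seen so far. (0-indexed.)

[0,10] min(10,14)*10=100 best=100 * → l++
[1,10] min(12,14)*9=108 best=108 * → l++
[2,10] min(18,14)*8=112 best=112 * → r--

l=2, r=9, best area=112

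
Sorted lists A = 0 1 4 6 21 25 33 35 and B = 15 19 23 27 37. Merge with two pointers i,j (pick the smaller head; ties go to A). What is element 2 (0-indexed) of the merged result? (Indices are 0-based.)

merged[2] = 4

i=0 j=0: A[i]=0<=B[j]=15 take 0, i++
i=1 j=0: A[i]=1<=B[j]=15 take 1, i++
i=2 j=0: A[i]=4<=B[j]=15 take 4, i++
i=3 j=0: A[i]=6<=B[j]=15 take 6, i++
i=4 j=0: A[i]=21>B[j]=15 take 15, j++
i=4 j=1: A[i]=21>B[j]=19 take 19, j++
i=4 j=2: A[i]=21<=B[j]=23 take 21, i++
i=5 j=2: A[i]=25>B[j]=23 take 23, j++
i=5 j=3: A[i]=25<=B[j]=27 take 25, i++
i=6 j=3: A[i]=33>B[j]=27 take 27, j++
i=6 j=4: A[i]=33<=B[j]=37 take 33, i++
i=7 j=4: A[i]=35<=B[j]=37 take 35, i++
i=8 j=4: A done, take B[j]=37, j++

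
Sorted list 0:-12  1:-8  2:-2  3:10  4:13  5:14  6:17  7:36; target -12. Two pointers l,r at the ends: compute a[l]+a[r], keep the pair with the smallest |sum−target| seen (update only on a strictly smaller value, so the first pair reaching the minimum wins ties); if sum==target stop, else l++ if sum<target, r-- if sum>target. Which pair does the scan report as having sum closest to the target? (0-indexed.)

pair (-12, -2) with sum -14 (|Δ|=2)

[0,7] -12+36=24 d=36 * → r--
[0,6] -12+17=5 d=17 * → r--
[0,5] -12+14=2 d=14 * → r--
[0,4] -12+13=1 d=13 * → r--
[0,3] -12+10=-2 d=10 * → r--
[0,2] -12+-2=-14 d=2 * → l++
[1,2] -8+-2=-10 d=2 → r--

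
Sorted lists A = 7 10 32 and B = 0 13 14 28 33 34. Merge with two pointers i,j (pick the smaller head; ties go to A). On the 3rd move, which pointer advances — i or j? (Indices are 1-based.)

i

[i=1,j=1] A[i]=7>B[j]=0 take 0 → j++
[i=1,j=2] A[i]=7<=B[j]=13 take 7 → i++
[i=2,j=2] A[i]=10<=B[j]=13 take 10 → i++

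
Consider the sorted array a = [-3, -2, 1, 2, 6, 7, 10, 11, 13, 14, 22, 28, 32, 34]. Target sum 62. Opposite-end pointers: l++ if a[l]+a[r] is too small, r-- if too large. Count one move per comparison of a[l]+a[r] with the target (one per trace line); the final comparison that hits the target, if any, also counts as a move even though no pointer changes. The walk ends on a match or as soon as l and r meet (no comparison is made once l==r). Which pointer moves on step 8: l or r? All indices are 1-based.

l

[1,14] -3+34=31 <62 → l++
[2,14] -2+34=32 <62 → l++
[3,14] 1+34=35 <62 → l++
[4,14] 2+34=36 <62 → l++
[5,14] 6+34=40 <62 → l++
[6,14] 7+34=41 <62 → l++
[7,14] 10+34=44 <62 → l++
[8,14] 11+34=45 <62 → l++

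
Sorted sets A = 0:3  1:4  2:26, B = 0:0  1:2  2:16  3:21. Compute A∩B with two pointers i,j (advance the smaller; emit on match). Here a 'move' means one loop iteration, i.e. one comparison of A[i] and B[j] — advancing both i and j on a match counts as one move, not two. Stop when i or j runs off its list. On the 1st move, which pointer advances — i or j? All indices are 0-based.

i=0 j=0: 3>0, j++

j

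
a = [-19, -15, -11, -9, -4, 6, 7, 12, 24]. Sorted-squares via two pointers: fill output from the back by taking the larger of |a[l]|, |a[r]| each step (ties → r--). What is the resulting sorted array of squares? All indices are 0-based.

[0,8] |-19|<=|24| out[8]=576 → r--
[0,7] |-19|>|12| out[7]=361 → l++
[1,7] |-15|>|12| out[6]=225 → l++
[2,7] |-11|<=|12| out[5]=144 → r--
[2,6] |-11|>|7| out[4]=121 → l++
[3,6] |-9|>|7| out[3]=81 → l++
[4,6] |-4|<=|7| out[2]=49 → r--
[4,5] |-4|<=|6| out[1]=36 → r--
[4,4] |-4|<=|-4| out[0]=16 → r--

[16, 36, 49, 81, 121, 144, 225, 361, 576]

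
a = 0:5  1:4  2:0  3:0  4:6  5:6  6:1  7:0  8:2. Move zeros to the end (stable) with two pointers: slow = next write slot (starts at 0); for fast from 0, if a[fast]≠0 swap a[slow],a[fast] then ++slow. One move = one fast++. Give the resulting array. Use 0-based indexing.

slow=0 fast=0: a[fast]=5≠0 swap→a[0]=5, slow++,fast++
slow=1 fast=1: a[fast]=4≠0 swap→a[1]=4, slow++,fast++
slow=2 fast=2: a[fast]=0, fast++
slow=2 fast=3: a[fast]=0, fast++
slow=2 fast=4: a[fast]=6≠0 swap→a[2]=6, slow++,fast++
slow=3 fast=5: a[fast]=6≠0 swap→a[3]=6, slow++,fast++
slow=4 fast=6: a[fast]=1≠0 swap→a[4]=1, slow++,fast++
slow=5 fast=7: a[fast]=0, fast++
slow=5 fast=8: a[fast]=2≠0 swap→a[5]=2, slow++,fast++

[5, 4, 6, 6, 1, 2, 0, 0, 0]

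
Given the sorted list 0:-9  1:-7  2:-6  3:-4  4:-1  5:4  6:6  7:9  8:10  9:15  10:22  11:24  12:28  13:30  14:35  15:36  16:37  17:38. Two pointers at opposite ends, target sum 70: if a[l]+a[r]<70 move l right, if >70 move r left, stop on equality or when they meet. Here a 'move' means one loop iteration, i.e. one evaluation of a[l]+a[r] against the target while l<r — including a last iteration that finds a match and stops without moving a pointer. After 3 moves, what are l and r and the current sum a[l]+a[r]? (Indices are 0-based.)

[0,17] -9+38=29 <70 → l++
[1,17] -7+38=31 <70 → l++
[2,17] -6+38=32 <70 → l++

l=3, r=17, sum=34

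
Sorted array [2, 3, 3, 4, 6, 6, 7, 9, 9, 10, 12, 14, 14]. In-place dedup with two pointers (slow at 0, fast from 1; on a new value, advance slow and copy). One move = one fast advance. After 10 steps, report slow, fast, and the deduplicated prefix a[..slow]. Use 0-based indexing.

slow=0 fast=1: a[fast]=3≠a[slow]=2 write a[1]=3, slow++,fast++
slow=1 fast=2: a[fast]=3=a[slow] dup, fast++
slow=1 fast=3: a[fast]=4≠a[slow]=3 write a[2]=4, slow++,fast++
slow=2 fast=4: a[fast]=6≠a[slow]=4 write a[3]=6, slow++,fast++
slow=3 fast=5: a[fast]=6=a[slow] dup, fast++
slow=3 fast=6: a[fast]=7≠a[slow]=6 write a[4]=7, slow++,fast++
slow=4 fast=7: a[fast]=9≠a[slow]=7 write a[5]=9, slow++,fast++
slow=5 fast=8: a[fast]=9=a[slow] dup, fast++
slow=5 fast=9: a[fast]=10≠a[slow]=9 write a[6]=10, slow++,fast++
slow=6 fast=10: a[fast]=12≠a[slow]=10 write a[7]=12, slow++,fast++

slow=7, fast=11, prefix=[2, 3, 4, 6, 7, 9, 10, 12]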